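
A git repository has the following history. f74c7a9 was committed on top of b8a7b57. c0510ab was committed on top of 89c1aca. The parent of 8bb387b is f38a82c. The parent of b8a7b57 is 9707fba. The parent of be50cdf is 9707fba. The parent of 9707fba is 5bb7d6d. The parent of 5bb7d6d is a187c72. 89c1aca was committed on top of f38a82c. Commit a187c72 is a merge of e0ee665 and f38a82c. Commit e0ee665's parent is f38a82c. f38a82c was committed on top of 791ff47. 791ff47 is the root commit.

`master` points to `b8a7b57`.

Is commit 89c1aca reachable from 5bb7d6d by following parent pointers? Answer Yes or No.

No

Ancestors of 5bb7d6d: {5bb7d6d, 791ff47, a187c72, e0ee665, f38a82c}.
89c1aca is not in that set, so it is not an ancestor of 5bb7d6d.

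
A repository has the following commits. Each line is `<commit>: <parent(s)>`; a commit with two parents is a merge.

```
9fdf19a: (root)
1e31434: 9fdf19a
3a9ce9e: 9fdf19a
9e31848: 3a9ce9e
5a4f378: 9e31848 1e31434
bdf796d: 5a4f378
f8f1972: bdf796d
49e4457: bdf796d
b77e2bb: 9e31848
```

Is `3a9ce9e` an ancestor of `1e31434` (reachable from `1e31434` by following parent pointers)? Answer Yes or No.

No

Ancestors of 1e31434: {1e31434, 9fdf19a}.
3a9ce9e is not in that set, so it is not an ancestor of 1e31434.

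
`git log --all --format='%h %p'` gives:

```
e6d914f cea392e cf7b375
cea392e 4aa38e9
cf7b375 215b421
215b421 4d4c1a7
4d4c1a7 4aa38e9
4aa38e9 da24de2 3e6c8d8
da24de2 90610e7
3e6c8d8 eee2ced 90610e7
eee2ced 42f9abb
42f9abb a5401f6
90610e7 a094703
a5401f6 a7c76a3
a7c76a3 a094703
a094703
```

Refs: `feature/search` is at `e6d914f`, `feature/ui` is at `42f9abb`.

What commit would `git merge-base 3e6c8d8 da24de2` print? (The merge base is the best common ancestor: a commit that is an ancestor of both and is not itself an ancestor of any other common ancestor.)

Ancestors of 3e6c8d8: {3e6c8d8, 42f9abb, 90610e7, a094703, a5401f6, a7c76a3, eee2ced}.
Ancestors of da24de2: {90610e7, a094703, da24de2}.
Common ancestors: {90610e7, a094703}.
Among these, 90610e7 is not an ancestor of any other common ancestor — it is the merge base.

90610e7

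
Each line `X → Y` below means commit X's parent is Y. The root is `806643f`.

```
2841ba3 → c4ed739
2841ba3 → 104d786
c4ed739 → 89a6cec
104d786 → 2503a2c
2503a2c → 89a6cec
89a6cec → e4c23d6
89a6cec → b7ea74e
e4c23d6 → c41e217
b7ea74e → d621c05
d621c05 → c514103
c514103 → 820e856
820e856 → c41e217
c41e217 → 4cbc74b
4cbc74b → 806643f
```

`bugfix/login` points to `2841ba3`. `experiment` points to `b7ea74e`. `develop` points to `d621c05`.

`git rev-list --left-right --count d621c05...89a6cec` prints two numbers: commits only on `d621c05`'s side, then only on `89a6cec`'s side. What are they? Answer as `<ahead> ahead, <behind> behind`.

0 ahead, 3 behind

Reachable from d621c05: {4cbc74b, 806643f, 820e856, c41e217, c514103, d621c05}.
Reachable from 89a6cec: {4cbc74b, 806643f, 820e856, 89a6cec, b7ea74e, c41e217, c514103, d621c05, e4c23d6}.
Only in d621c05's history (ahead): {} — 0.
Only in 89a6cec's history (behind): {89a6cec, b7ea74e, e4c23d6} — 3.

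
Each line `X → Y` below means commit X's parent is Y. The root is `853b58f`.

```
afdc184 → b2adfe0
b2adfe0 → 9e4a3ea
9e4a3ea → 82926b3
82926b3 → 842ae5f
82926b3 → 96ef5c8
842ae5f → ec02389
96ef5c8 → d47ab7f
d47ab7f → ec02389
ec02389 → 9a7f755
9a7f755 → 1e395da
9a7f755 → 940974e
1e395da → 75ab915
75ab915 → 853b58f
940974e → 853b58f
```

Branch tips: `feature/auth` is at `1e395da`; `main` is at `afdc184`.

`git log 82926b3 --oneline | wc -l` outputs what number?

10

Walking parent pointers from 82926b3: reachable set = {1e395da, 75ab915, 82926b3, 842ae5f, 853b58f, 940974e, 96ef5c8, 9a7f755, d47ab7f, ec02389}.
That is 10 commits.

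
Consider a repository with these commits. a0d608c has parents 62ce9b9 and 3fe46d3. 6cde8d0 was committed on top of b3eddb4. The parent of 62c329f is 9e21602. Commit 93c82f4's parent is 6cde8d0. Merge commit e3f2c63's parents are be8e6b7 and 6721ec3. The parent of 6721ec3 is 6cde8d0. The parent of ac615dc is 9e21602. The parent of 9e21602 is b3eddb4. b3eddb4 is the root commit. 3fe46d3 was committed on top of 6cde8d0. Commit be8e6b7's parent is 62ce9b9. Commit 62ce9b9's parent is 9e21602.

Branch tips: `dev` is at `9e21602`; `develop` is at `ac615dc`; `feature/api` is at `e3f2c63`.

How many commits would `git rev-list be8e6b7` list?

Walking parent pointers from be8e6b7: reachable set = {62ce9b9, 9e21602, b3eddb4, be8e6b7}.
That is 4 commits.

4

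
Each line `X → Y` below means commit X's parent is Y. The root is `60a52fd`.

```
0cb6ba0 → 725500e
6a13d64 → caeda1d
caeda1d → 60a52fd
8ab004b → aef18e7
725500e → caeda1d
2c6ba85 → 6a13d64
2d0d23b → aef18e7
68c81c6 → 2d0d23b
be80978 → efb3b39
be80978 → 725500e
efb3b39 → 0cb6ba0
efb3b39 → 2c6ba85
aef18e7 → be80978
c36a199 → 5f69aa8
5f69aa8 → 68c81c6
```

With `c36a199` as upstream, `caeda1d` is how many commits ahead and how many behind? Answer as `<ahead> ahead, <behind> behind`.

Reachable from caeda1d: {60a52fd, caeda1d}.
Reachable from c36a199: {0cb6ba0, 2c6ba85, 2d0d23b, 5f69aa8, 60a52fd, 68c81c6, 6a13d64, 725500e, aef18e7, be80978, c36a199, caeda1d, efb3b39}.
Only in caeda1d's history (ahead): {} — 0.
Only in c36a199's history (behind): {0cb6ba0, 2c6ba85, 2d0d23b, 5f69aa8, 68c81c6, 6a13d64, 725500e, aef18e7, be80978, c36a199, efb3b39} — 11.

0 ahead, 11 behind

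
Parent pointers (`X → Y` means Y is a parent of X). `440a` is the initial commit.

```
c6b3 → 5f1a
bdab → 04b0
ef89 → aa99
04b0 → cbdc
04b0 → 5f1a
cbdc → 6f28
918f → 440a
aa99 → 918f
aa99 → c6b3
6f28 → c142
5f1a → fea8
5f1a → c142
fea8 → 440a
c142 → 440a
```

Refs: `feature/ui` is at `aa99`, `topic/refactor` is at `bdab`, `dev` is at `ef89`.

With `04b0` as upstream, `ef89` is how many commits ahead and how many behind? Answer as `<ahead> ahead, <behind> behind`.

Reachable from ef89: {440a, 5f1a, 918f, aa99, c142, c6b3, ef89, fea8}.
Reachable from 04b0: {04b0, 440a, 5f1a, 6f28, c142, cbdc, fea8}.
Only in ef89's history (ahead): {918f, aa99, c6b3, ef89} — 4.
Only in 04b0's history (behind): {04b0, 6f28, cbdc} — 3.

4 ahead, 3 behind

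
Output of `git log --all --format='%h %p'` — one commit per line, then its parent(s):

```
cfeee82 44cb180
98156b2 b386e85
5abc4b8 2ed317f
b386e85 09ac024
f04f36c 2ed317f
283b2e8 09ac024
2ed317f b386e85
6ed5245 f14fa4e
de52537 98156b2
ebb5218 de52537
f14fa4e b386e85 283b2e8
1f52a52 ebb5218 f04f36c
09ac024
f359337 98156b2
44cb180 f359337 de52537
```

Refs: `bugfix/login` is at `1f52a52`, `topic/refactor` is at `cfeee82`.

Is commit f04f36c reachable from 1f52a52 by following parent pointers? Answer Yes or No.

Yes

Ancestors of 1f52a52 (commits reachable by following parents): {09ac024, 1f52a52, 2ed317f, 98156b2, b386e85, de52537, ebb5218, f04f36c}.
f04f36c is in that set, so it is an ancestor of 1f52a52.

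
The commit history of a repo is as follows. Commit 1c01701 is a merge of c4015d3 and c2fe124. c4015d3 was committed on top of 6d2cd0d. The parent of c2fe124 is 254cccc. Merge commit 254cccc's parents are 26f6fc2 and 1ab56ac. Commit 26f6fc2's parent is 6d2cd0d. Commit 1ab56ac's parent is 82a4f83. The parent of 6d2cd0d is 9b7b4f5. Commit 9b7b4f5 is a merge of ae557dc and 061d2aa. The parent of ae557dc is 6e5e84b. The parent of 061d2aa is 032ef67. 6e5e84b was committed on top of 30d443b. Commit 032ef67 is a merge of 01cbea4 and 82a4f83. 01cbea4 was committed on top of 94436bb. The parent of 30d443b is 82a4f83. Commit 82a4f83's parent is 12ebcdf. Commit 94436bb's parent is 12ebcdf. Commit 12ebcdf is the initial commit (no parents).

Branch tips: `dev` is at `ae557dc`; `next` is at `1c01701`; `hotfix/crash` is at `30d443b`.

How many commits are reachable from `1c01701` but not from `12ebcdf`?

Reachable from 1c01701: {01cbea4, 032ef67, 061d2aa, 12ebcdf, 1ab56ac, 1c01701, 254cccc, 26f6fc2, 30d443b, 6d2cd0d, 6e5e84b, 82a4f83, 94436bb, 9b7b4f5, ae557dc, c2fe124, c4015d3}.
Reachable from 12ebcdf: {12ebcdf}.
In 1c01701's history but not 12ebcdf's: {01cbea4, 032ef67, 061d2aa, 1ab56ac, 1c01701, 254cccc, 26f6fc2, 30d443b, 6d2cd0d, 6e5e84b, 82a4f83, 94436bb, 9b7b4f5, ae557dc, c2fe124, c4015d3} — 16 commits.

16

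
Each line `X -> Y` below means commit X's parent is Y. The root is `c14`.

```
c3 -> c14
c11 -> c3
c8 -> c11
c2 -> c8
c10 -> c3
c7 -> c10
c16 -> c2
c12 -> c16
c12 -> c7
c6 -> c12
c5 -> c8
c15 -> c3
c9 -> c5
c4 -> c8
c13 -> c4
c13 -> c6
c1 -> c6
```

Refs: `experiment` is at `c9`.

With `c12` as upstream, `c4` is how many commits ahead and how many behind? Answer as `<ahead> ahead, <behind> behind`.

1 ahead, 5 behind

Reachable from c4: {c11, c14, c3, c4, c8}.
Reachable from c12: {c10, c11, c12, c14, c16, c2, c3, c7, c8}.
Only in c4's history (ahead): {c4} — 1.
Only in c12's history (behind): {c10, c12, c16, c2, c7} — 5.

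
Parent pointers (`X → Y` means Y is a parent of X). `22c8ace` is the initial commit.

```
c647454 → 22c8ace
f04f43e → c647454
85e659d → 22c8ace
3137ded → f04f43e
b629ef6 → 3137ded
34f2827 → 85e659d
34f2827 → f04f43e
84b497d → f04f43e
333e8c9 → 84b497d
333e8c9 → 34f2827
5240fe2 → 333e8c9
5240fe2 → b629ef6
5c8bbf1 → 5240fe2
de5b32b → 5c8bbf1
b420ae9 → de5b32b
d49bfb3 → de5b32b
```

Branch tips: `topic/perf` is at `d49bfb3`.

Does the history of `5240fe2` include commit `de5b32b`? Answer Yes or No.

Ancestors of 5240fe2: {22c8ace, 3137ded, 333e8c9, 34f2827, 5240fe2, 84b497d, 85e659d, b629ef6, c647454, f04f43e}.
de5b32b is not in that set, so it is not an ancestor of 5240fe2.

No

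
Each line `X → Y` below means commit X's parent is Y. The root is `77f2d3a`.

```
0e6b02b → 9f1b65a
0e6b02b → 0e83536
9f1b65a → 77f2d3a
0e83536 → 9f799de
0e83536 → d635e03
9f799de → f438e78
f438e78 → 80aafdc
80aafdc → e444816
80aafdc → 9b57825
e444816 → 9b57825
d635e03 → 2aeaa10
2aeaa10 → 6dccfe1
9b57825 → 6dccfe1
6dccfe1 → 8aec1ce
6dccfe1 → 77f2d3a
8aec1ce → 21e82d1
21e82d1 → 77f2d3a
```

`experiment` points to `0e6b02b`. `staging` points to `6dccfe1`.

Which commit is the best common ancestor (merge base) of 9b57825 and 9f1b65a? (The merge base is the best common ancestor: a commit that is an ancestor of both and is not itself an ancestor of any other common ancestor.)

77f2d3a

Ancestors of 9b57825: {21e82d1, 6dccfe1, 77f2d3a, 8aec1ce, 9b57825}.
Ancestors of 9f1b65a: {77f2d3a, 9f1b65a}.
Common ancestors: {77f2d3a}.
The only common ancestor is 77f2d3a, so it is the merge base.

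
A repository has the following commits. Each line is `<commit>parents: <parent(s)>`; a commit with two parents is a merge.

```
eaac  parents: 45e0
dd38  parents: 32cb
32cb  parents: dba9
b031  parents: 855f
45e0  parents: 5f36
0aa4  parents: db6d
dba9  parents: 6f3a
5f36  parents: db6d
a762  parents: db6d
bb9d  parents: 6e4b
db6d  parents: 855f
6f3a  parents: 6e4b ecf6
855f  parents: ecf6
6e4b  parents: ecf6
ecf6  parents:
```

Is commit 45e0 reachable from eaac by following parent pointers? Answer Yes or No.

Ancestors of eaac (commits reachable by following parents): {45e0, 5f36, 855f, db6d, eaac, ecf6}.
45e0 is in that set, so it is an ancestor of eaac.

Yes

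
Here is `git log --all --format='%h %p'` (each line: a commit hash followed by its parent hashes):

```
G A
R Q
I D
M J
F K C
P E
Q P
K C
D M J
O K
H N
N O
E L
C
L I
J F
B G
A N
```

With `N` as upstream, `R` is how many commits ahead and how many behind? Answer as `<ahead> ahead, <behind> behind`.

10 ahead, 2 behind

Reachable from R: {C, D, E, F, I, J, K, L, M, P, Q, R}.
Reachable from N: {C, K, N, O}.
Only in R's history (ahead): {D, E, F, I, J, L, M, P, Q, R} — 10.
Only in N's history (behind): {N, O} — 2.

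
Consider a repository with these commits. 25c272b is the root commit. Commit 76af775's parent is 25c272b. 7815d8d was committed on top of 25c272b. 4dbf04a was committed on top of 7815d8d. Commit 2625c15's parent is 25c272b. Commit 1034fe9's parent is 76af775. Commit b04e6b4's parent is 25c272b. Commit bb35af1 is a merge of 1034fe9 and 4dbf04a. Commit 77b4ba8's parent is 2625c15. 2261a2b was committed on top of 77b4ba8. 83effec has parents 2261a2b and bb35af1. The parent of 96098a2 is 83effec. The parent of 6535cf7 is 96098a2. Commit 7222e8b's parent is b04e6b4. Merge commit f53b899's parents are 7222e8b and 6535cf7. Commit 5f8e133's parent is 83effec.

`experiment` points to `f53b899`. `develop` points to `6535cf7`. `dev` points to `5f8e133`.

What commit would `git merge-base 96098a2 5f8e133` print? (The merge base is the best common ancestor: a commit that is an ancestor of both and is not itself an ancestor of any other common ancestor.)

Ancestors of 96098a2: {1034fe9, 2261a2b, 25c272b, 2625c15, 4dbf04a, 76af775, 77b4ba8, 7815d8d, 83effec, 96098a2, bb35af1}.
Ancestors of 5f8e133: {1034fe9, 2261a2b, 25c272b, 2625c15, 4dbf04a, 5f8e133, 76af775, 77b4ba8, 7815d8d, 83effec, bb35af1}.
Common ancestors: {1034fe9, 2261a2b, 25c272b, 2625c15, 4dbf04a, 76af775, 77b4ba8, 7815d8d, 83effec, bb35af1}.
Among these, 83effec is not an ancestor of any other common ancestor — it is the merge base.

83effec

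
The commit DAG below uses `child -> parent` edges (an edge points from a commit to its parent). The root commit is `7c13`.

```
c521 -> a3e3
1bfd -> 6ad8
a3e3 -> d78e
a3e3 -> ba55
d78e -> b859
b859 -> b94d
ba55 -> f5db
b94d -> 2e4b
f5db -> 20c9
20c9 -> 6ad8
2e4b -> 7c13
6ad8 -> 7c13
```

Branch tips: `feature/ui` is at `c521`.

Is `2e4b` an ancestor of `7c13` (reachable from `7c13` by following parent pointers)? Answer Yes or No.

Ancestors of 7c13: {7c13}.
2e4b is not in that set, so it is not an ancestor of 7c13.

No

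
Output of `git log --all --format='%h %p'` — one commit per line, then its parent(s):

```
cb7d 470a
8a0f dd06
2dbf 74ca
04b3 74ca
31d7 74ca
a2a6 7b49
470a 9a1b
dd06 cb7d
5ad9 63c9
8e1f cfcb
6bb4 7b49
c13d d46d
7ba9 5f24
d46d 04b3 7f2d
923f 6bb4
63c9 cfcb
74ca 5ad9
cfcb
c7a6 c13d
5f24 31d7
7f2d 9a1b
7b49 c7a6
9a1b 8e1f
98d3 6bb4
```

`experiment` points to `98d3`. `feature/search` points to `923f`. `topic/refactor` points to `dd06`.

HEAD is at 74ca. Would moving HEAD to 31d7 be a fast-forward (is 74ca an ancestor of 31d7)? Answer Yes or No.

Yes

A fast-forward from 74ca to 31d7 is possible iff 74ca is an ancestor of 31d7.
Ancestors of 31d7: {31d7, 5ad9, 63c9, 74ca, cfcb}.
74ca is among them, so fast-forward is possible.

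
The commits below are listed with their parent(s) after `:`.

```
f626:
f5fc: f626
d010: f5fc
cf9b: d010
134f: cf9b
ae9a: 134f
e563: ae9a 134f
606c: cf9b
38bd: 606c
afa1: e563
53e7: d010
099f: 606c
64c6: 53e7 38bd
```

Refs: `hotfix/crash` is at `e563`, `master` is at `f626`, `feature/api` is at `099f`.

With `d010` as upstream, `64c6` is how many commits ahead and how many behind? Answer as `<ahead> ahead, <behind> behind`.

Reachable from 64c6: {38bd, 53e7, 606c, 64c6, cf9b, d010, f5fc, f626}.
Reachable from d010: {d010, f5fc, f626}.
Only in 64c6's history (ahead): {38bd, 53e7, 606c, 64c6, cf9b} — 5.
Only in d010's history (behind): {} — 0.

5 ahead, 0 behind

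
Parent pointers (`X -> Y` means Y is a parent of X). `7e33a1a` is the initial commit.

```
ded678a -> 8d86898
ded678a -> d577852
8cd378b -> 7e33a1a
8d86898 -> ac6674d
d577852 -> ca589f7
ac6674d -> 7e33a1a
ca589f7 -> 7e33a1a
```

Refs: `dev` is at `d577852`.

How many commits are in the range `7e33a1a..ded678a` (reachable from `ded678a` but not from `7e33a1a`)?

Reachable from ded678a: {7e33a1a, 8d86898, ac6674d, ca589f7, d577852, ded678a}.
Reachable from 7e33a1a: {7e33a1a}.
In ded678a's history but not 7e33a1a's: {8d86898, ac6674d, ca589f7, d577852, ded678a} — 5 commits.

5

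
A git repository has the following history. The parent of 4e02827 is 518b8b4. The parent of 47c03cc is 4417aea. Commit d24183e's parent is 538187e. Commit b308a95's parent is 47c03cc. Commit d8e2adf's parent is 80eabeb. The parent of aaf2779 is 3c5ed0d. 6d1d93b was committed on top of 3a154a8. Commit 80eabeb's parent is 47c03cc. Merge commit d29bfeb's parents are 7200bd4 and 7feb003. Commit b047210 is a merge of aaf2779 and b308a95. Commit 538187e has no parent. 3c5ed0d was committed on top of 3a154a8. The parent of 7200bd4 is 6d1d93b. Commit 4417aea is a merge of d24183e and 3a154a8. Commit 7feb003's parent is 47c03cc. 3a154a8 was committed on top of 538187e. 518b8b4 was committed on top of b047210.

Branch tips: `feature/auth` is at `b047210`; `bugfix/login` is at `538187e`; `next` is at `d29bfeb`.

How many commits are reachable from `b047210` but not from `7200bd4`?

7

Reachable from b047210: {3a154a8, 3c5ed0d, 4417aea, 47c03cc, 538187e, aaf2779, b047210, b308a95, d24183e}.
Reachable from 7200bd4: {3a154a8, 538187e, 6d1d93b, 7200bd4}.
In b047210's history but not 7200bd4's: {3c5ed0d, 4417aea, 47c03cc, aaf2779, b047210, b308a95, d24183e} — 7 commits.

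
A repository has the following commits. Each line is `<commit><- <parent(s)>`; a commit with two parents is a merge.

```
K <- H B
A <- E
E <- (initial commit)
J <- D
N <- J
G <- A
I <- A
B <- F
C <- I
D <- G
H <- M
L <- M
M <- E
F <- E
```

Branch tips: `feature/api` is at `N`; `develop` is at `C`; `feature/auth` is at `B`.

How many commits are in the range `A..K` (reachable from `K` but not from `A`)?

5

Reachable from K: {B, E, F, H, K, M}.
Reachable from A: {A, E}.
In K's history but not A's: {B, F, H, K, M} — 5 commits.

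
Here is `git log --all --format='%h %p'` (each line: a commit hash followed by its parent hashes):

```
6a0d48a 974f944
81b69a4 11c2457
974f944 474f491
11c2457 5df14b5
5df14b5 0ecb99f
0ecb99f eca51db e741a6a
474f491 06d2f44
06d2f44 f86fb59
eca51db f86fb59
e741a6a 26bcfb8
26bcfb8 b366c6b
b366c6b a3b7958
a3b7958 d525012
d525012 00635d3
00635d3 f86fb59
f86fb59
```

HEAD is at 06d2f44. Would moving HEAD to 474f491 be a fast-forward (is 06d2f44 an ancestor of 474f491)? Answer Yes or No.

Yes

A fast-forward from 06d2f44 to 474f491 is possible iff 06d2f44 is an ancestor of 474f491.
Ancestors of 474f491: {06d2f44, 474f491, f86fb59}.
06d2f44 is among them, so fast-forward is possible.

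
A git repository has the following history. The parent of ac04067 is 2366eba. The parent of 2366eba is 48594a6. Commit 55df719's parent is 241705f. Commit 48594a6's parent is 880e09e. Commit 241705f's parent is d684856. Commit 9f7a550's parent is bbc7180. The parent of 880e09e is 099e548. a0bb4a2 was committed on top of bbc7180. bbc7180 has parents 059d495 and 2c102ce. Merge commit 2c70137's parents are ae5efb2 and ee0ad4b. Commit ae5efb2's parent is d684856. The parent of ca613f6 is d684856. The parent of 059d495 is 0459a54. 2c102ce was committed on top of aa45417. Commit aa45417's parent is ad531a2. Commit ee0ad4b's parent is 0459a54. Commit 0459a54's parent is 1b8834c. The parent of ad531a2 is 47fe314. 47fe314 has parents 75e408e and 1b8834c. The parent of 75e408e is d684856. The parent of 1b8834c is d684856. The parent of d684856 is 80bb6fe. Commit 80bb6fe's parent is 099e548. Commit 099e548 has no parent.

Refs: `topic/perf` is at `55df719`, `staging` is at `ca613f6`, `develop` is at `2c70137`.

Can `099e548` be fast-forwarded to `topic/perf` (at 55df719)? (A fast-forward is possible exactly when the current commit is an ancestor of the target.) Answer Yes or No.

Yes

A fast-forward from 099e548 to 55df719 is possible iff 099e548 is an ancestor of 55df719.
Ancestors of 55df719: {099e548, 241705f, 55df719, 80bb6fe, d684856}.
099e548 is among them, so fast-forward is possible.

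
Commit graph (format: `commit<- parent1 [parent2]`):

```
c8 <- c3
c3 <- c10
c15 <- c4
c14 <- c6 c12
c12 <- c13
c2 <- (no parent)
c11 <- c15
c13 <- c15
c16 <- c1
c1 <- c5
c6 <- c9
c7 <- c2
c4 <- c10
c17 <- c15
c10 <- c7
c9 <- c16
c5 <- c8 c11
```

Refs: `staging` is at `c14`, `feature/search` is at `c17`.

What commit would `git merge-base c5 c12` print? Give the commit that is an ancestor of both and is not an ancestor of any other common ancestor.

c15

Ancestors of c5: {c10, c11, c15, c2, c3, c4, c5, c7, c8}.
Ancestors of c12: {c10, c12, c13, c15, c2, c4, c7}.
Common ancestors: {c10, c15, c2, c4, c7}.
Among these, c15 is not an ancestor of any other common ancestor — it is the merge base.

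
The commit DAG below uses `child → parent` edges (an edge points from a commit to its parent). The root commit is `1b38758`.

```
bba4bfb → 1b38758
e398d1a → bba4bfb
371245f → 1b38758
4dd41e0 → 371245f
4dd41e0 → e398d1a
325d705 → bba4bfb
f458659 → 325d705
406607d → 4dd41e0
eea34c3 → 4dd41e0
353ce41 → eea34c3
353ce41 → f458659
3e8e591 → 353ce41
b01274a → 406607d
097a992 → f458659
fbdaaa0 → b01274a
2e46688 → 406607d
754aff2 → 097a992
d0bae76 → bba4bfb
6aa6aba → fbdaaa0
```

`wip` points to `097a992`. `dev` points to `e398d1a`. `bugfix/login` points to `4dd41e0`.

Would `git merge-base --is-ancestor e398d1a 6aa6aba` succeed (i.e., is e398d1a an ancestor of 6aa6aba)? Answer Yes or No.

Yes

Ancestors of 6aa6aba (commits reachable by following parents): {1b38758, 371245f, 406607d, 4dd41e0, 6aa6aba, b01274a, bba4bfb, e398d1a, fbdaaa0}.
e398d1a is in that set, so it is an ancestor of 6aa6aba.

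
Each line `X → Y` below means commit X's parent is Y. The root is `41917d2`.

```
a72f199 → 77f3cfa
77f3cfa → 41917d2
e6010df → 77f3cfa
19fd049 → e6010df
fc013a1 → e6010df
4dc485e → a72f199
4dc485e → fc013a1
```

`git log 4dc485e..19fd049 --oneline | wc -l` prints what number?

1

Reachable from 19fd049: {19fd049, 41917d2, 77f3cfa, e6010df}.
Reachable from 4dc485e: {41917d2, 4dc485e, 77f3cfa, a72f199, e6010df, fc013a1}.
In 19fd049's history but not 4dc485e's: {19fd049} — 1 commit.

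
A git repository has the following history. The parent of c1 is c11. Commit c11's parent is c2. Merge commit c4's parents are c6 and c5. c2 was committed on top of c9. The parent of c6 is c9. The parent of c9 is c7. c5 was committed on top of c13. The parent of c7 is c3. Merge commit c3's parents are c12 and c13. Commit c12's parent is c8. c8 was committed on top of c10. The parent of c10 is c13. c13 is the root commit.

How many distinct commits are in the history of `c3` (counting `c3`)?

5

Walking parent pointers from c3: reachable set = {c10, c12, c13, c3, c8}.
That is 5 commits.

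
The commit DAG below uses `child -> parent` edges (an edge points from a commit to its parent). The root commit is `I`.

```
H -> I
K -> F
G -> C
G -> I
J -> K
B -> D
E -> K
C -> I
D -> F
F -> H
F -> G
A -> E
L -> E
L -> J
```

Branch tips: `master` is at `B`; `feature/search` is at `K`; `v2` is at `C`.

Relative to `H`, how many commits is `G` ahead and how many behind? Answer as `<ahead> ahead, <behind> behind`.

2 ahead, 1 behind

Reachable from G: {C, G, I}.
Reachable from H: {H, I}.
Only in G's history (ahead): {C, G} — 2.
Only in H's history (behind): {H} — 1.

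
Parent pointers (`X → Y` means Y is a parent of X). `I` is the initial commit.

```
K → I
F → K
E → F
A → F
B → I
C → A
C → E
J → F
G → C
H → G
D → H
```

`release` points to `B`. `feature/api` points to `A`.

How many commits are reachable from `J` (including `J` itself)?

Walking parent pointers from J: reachable set = {F, I, J, K}.
That is 4 commits.

4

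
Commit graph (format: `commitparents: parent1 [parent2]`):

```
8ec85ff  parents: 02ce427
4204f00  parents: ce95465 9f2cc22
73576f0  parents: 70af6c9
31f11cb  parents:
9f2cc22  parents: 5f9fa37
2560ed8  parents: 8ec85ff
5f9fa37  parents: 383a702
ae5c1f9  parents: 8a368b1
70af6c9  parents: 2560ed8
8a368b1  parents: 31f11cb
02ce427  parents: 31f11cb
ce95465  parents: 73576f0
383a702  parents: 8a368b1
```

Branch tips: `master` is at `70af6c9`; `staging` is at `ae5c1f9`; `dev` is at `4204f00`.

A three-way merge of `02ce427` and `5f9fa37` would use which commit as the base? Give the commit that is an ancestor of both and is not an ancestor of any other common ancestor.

31f11cb

Ancestors of 02ce427: {02ce427, 31f11cb}.
Ancestors of 5f9fa37: {31f11cb, 383a702, 5f9fa37, 8a368b1}.
Common ancestors: {31f11cb}.
The only common ancestor is 31f11cb, so it is the merge base.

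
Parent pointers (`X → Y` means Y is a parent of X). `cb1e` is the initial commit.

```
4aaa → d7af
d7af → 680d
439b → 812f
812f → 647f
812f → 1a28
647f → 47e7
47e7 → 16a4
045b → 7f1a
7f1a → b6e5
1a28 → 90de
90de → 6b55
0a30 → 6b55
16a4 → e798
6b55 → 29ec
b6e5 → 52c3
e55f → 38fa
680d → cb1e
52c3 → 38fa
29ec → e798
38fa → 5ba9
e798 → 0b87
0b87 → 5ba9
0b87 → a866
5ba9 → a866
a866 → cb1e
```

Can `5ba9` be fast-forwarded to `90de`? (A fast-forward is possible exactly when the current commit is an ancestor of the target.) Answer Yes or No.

Yes

A fast-forward from 5ba9 to 90de is possible iff 5ba9 is an ancestor of 90de.
Ancestors of 90de: {0b87, 29ec, 5ba9, 6b55, 90de, a866, cb1e, e798}.
5ba9 is among them, so fast-forward is possible.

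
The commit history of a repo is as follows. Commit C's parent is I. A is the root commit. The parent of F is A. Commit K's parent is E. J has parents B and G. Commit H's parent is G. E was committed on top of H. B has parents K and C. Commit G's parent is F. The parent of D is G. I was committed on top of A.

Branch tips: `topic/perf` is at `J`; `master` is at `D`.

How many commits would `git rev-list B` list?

Walking parent pointers from B: reachable set = {A, B, C, E, F, G, H, I, K}.
That is 9 commits.

9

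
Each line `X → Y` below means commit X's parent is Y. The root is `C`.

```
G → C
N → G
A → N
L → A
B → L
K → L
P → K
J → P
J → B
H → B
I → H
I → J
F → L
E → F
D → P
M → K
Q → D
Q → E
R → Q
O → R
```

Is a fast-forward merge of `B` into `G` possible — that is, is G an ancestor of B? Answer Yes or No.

Yes

A fast-forward from G to B is possible iff G is an ancestor of B.
Ancestors of B: {A, B, C, G, L, N}.
G is among them, so fast-forward is possible.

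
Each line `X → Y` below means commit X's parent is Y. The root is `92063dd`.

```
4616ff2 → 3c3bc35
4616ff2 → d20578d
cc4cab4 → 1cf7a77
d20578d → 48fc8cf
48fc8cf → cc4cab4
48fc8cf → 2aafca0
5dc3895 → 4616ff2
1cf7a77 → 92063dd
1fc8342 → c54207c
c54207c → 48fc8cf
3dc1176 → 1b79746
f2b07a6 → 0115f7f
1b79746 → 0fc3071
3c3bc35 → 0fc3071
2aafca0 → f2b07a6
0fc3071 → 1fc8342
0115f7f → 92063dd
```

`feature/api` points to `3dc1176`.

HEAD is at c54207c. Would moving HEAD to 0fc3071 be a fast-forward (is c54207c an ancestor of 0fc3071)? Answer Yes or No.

A fast-forward from c54207c to 0fc3071 is possible iff c54207c is an ancestor of 0fc3071.
Ancestors of 0fc3071: {0115f7f, 0fc3071, 1cf7a77, 1fc8342, 2aafca0, 48fc8cf, 92063dd, c54207c, cc4cab4, f2b07a6}.
c54207c is among them, so fast-forward is possible.

Yes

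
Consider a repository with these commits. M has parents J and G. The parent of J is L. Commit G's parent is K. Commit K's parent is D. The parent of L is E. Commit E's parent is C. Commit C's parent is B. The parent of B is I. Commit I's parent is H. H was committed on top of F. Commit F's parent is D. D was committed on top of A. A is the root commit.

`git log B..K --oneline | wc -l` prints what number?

1

Reachable from K: {A, D, K}.
Reachable from B: {A, B, D, F, H, I}.
In K's history but not B's: {K} — 1 commit.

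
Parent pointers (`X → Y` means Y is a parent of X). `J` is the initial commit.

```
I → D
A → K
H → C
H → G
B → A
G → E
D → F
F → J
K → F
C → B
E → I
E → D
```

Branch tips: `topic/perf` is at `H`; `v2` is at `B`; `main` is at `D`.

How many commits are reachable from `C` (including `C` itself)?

Walking parent pointers from C: reachable set = {A, B, C, F, J, K}.
That is 6 commits.

6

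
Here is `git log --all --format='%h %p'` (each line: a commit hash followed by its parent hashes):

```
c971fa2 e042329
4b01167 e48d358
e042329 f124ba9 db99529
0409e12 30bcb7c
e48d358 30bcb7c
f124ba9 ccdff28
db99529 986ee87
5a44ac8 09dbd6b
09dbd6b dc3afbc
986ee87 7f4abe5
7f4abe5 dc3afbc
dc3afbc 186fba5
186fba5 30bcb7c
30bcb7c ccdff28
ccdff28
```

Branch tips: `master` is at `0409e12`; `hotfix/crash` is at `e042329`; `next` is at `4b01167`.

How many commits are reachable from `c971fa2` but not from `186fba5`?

7

Reachable from c971fa2: {186fba5, 30bcb7c, 7f4abe5, 986ee87, c971fa2, ccdff28, db99529, dc3afbc, e042329, f124ba9}.
Reachable from 186fba5: {186fba5, 30bcb7c, ccdff28}.
In c971fa2's history but not 186fba5's: {7f4abe5, 986ee87, c971fa2, db99529, dc3afbc, e042329, f124ba9} — 7 commits.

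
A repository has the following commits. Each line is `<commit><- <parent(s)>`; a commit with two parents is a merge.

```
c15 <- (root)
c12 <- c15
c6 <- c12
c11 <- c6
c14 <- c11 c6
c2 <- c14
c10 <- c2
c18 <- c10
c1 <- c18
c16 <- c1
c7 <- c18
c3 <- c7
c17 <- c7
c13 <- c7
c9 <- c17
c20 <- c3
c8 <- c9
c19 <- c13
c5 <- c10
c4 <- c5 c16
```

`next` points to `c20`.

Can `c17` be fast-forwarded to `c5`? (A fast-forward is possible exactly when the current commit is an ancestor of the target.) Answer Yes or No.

No

A fast-forward from c17 to c5 is possible iff c17 is an ancestor of c5.
Ancestors of c5: {c10, c11, c12, c14, c15, c2, c5, c6}.
c17 is not among them, so fast-forward is not possible.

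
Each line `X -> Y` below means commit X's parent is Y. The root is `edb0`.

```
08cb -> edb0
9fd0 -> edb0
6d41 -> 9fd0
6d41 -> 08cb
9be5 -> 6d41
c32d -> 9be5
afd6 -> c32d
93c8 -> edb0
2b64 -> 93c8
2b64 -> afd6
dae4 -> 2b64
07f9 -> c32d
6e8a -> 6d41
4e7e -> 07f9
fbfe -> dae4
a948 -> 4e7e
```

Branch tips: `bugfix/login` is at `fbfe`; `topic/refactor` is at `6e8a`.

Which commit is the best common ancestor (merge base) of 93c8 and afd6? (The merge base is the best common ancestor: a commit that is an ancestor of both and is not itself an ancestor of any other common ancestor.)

edb0

Ancestors of 93c8: {93c8, edb0}.
Ancestors of afd6: {08cb, 6d41, 9be5, 9fd0, afd6, c32d, edb0}.
Common ancestors: {edb0}.
The only common ancestor is edb0, so it is the merge base.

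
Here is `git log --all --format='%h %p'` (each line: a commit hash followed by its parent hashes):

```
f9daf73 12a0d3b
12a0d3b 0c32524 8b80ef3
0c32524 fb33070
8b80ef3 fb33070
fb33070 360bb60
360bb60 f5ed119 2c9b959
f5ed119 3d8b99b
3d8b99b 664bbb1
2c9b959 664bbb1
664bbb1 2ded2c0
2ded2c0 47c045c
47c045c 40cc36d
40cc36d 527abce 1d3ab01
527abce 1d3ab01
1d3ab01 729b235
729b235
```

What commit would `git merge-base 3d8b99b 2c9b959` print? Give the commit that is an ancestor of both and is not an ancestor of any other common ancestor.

664bbb1

Ancestors of 3d8b99b: {1d3ab01, 2ded2c0, 3d8b99b, 40cc36d, 47c045c, 527abce, 664bbb1, 729b235}.
Ancestors of 2c9b959: {1d3ab01, 2c9b959, 2ded2c0, 40cc36d, 47c045c, 527abce, 664bbb1, 729b235}.
Common ancestors: {1d3ab01, 2ded2c0, 40cc36d, 47c045c, 527abce, 664bbb1, 729b235}.
Among these, 664bbb1 is not an ancestor of any other common ancestor — it is the merge base.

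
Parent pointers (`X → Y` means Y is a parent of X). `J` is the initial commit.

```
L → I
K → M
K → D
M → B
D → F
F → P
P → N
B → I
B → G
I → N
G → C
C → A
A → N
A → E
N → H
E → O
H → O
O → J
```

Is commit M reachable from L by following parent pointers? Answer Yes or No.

Ancestors of L: {H, I, J, L, N, O}.
M is not in that set, so it is not an ancestor of L.

No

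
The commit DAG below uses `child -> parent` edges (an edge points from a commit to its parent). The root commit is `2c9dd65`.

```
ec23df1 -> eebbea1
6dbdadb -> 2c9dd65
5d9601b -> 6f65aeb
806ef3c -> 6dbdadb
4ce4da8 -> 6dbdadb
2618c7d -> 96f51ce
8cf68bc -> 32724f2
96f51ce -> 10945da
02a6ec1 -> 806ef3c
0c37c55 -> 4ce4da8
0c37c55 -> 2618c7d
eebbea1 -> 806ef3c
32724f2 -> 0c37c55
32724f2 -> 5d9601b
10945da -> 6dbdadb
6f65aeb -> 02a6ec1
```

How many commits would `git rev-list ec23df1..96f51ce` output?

Reachable from 96f51ce: {10945da, 2c9dd65, 6dbdadb, 96f51ce}.
Reachable from ec23df1: {2c9dd65, 6dbdadb, 806ef3c, ec23df1, eebbea1}.
In 96f51ce's history but not ec23df1's: {10945da, 96f51ce} — 2 commits.

2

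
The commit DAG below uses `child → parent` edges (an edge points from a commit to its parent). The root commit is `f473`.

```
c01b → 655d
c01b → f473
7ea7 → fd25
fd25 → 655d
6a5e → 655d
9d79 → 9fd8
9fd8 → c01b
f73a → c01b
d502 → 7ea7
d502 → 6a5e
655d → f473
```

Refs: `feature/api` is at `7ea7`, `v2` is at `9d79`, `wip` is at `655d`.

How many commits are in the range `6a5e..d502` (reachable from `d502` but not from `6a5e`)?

3

Reachable from d502: {655d, 6a5e, 7ea7, d502, f473, fd25}.
Reachable from 6a5e: {655d, 6a5e, f473}.
In d502's history but not 6a5e's: {7ea7, d502, fd25} — 3 commits.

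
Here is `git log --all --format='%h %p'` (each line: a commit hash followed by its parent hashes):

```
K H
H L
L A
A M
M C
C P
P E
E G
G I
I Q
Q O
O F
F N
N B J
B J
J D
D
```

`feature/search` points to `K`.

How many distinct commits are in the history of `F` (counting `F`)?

Walking parent pointers from F: reachable set = {B, D, F, J, N}.
That is 5 commits.

5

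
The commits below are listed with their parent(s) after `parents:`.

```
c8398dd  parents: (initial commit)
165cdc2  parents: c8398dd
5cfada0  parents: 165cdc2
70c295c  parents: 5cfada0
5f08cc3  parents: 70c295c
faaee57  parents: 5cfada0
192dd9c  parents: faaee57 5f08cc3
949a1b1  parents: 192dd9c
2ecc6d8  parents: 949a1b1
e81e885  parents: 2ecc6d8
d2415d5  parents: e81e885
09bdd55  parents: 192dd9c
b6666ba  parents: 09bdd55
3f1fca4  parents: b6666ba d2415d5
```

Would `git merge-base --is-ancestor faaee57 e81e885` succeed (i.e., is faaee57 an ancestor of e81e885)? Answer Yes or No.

Ancestors of e81e885 (commits reachable by following parents): {165cdc2, 192dd9c, 2ecc6d8, 5cfada0, 5f08cc3, 70c295c, 949a1b1, c8398dd, e81e885, faaee57}.
faaee57 is in that set, so it is an ancestor of e81e885.

Yes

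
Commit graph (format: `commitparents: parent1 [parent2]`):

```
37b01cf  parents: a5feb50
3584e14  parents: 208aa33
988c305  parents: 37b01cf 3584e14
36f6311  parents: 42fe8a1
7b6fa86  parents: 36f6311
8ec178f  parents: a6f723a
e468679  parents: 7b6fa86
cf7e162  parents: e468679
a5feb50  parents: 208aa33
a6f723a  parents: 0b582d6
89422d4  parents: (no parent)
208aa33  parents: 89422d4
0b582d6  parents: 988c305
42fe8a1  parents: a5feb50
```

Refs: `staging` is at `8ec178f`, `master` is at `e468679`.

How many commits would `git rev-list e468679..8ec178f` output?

6

Reachable from 8ec178f: {0b582d6, 208aa33, 3584e14, 37b01cf, 89422d4, 8ec178f, 988c305, a5feb50, a6f723a}.
Reachable from e468679: {208aa33, 36f6311, 42fe8a1, 7b6fa86, 89422d4, a5feb50, e468679}.
In 8ec178f's history but not e468679's: {0b582d6, 3584e14, 37b01cf, 8ec178f, 988c305, a6f723a} — 6 commits.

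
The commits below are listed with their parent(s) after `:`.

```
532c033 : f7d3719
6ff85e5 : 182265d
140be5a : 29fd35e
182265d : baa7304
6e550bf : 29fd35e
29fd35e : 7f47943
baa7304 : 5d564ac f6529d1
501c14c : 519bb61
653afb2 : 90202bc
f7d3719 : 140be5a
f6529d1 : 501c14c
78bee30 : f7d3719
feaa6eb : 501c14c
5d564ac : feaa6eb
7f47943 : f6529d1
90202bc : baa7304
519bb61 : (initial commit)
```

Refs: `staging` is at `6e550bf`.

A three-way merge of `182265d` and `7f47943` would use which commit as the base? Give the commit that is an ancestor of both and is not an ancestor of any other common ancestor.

Ancestors of 182265d: {182265d, 501c14c, 519bb61, 5d564ac, baa7304, f6529d1, feaa6eb}.
Ancestors of 7f47943: {501c14c, 519bb61, 7f47943, f6529d1}.
Common ancestors: {501c14c, 519bb61, f6529d1}.
Among these, f6529d1 is not an ancestor of any other common ancestor — it is the merge base.

f6529d1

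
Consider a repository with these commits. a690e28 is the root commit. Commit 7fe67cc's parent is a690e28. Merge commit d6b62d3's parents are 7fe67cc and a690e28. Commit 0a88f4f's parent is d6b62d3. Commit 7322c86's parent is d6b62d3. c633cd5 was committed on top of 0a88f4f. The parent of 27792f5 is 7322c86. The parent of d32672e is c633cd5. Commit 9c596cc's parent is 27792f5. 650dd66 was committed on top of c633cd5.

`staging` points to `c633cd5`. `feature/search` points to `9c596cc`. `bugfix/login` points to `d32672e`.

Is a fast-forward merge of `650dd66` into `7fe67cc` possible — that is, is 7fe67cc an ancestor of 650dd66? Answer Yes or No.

A fast-forward from 7fe67cc to 650dd66 is possible iff 7fe67cc is an ancestor of 650dd66.
Ancestors of 650dd66: {0a88f4f, 650dd66, 7fe67cc, a690e28, c633cd5, d6b62d3}.
7fe67cc is among them, so fast-forward is possible.

Yes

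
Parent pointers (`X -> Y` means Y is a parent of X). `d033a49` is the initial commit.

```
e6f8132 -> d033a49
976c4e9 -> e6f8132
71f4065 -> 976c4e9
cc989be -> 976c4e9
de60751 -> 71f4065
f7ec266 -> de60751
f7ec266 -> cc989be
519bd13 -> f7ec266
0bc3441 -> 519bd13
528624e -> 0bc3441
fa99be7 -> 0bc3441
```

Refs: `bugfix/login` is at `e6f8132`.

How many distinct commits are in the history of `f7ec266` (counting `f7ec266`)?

7

Walking parent pointers from f7ec266: reachable set = {71f4065, 976c4e9, cc989be, d033a49, de60751, e6f8132, f7ec266}.
That is 7 commits.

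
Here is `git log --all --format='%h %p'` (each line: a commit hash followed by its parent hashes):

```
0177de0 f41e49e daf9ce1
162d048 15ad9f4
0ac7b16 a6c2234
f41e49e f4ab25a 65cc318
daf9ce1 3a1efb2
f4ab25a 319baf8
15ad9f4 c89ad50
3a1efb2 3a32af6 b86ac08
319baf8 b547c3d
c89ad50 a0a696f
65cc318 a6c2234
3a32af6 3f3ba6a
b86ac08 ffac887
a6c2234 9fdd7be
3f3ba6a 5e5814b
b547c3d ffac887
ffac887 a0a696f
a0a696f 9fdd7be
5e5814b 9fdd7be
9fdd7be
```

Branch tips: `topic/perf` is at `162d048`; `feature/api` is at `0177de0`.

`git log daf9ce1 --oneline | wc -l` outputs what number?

9

Walking parent pointers from daf9ce1: reachable set = {3a1efb2, 3a32af6, 3f3ba6a, 5e5814b, 9fdd7be, a0a696f, b86ac08, daf9ce1, ffac887}.
That is 9 commits.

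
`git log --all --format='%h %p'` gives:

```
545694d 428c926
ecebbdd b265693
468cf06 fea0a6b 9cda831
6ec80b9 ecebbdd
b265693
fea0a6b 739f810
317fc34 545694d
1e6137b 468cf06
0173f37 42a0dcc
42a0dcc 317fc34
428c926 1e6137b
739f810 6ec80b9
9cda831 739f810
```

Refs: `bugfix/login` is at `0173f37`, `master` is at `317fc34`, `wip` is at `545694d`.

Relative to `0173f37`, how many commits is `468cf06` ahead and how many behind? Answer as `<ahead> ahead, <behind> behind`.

0 ahead, 6 behind

Reachable from 468cf06: {468cf06, 6ec80b9, 739f810, 9cda831, b265693, ecebbdd, fea0a6b}.
Reachable from 0173f37: {0173f37, 1e6137b, 317fc34, 428c926, 42a0dcc, 468cf06, 545694d, 6ec80b9, 739f810, 9cda831, b265693, ecebbdd, fea0a6b}.
Only in 468cf06's history (ahead): {} — 0.
Only in 0173f37's history (behind): {0173f37, 1e6137b, 317fc34, 428c926, 42a0dcc, 545694d} — 6.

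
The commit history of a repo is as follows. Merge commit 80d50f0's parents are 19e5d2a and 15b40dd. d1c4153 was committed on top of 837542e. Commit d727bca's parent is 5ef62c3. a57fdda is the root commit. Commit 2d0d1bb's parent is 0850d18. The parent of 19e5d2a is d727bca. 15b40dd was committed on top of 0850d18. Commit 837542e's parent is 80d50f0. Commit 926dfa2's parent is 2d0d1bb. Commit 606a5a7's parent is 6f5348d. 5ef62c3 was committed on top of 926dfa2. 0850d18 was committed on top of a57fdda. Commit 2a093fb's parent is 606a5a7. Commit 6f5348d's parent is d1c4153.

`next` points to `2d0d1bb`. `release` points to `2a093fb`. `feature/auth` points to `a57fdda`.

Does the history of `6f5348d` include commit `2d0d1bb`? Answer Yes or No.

Yes

Ancestors of 6f5348d (commits reachable by following parents): {0850d18, 15b40dd, 19e5d2a, 2d0d1bb, 5ef62c3, 6f5348d, 80d50f0, 837542e, 926dfa2, a57fdda, d1c4153, d727bca}.
2d0d1bb is in that set, so it is an ancestor of 6f5348d.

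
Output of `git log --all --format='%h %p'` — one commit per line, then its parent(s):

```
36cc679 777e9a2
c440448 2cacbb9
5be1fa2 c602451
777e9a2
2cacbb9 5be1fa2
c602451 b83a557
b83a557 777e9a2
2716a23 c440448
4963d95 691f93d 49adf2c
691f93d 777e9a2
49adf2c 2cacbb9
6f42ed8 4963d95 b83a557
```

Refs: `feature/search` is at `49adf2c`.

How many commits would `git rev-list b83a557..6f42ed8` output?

7

Reachable from 6f42ed8: {2cacbb9, 4963d95, 49adf2c, 5be1fa2, 691f93d, 6f42ed8, 777e9a2, b83a557, c602451}.
Reachable from b83a557: {777e9a2, b83a557}.
In 6f42ed8's history but not b83a557's: {2cacbb9, 4963d95, 49adf2c, 5be1fa2, 691f93d, 6f42ed8, c602451} — 7 commits.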